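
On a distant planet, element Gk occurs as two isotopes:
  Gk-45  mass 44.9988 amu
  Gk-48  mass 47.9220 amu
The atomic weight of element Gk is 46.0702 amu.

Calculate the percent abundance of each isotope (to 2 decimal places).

Let x be the fractional abundance of Gk-45; then Gk-48 has abundance 1 − x.
44.9988·x + 47.9220·(1 − x) = 46.0702
(44.9988 − 47.9220)·x = 46.0702 − 47.9220
x = -1.8518 / -2.9232 = 0.63348 → 63.35% Gk-45, 36.65% Gk-48.

Gk-45: 63.35%, Gk-48: 36.65%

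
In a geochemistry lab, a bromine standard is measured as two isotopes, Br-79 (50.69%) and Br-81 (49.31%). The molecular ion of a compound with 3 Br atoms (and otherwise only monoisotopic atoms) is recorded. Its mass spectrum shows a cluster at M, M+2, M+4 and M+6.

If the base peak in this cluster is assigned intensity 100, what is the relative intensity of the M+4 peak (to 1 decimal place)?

97.3

Binomial terms of (0.5069 + 0.4931)^3: M 0.1302, M+2 0.3801, M+4 0.3698, M+6 0.1199 → M+2 is the base peak.
P(M+2) = C(3,1) × 0.5069^2 × 0.4931^1 = 3 × 0.25694761 × 0.4931 = 0.380103 (base)
P(M+4) = C(3,2) × 0.5069^1 × 0.4931^2 = 3 × 0.5069 × 0.24314761 = 0.369755
Relative intensity = 0.369755 / 0.380103 × 100 = 97.3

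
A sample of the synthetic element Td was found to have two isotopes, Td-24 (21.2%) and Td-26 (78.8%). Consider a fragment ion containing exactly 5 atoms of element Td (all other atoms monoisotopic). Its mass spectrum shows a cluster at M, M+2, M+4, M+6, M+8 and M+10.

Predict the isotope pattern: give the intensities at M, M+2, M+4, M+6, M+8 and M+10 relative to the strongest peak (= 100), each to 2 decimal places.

0.10 : 1.95 : 14.48 : 53.81 : 100.00 : 74.34

Each Td atom is independently Td-24 (p = 0.212) or Td-26 (q = 0.788); the cluster is the binomial expansion (p + q)^5.
P(M) = 0.212^5 = 0.000428
P(M+2) = 5 × 0.212^4 × 0.788^1 = 0.007959
P(M+4) = 10 × 0.212^3 × 0.788^2 = 0.059164
P(M+6) = 10 × 0.212^2 × 0.788^3 = 0.219913
P(M+8) = 5 × 0.212^1 × 0.788^4 = 0.408706
P(M+10) = 0.788^5 = 0.303830
The M+8 peak is largest (0.408706); scaling to 100 gives 0.10 : 1.95 : 14.48 : 53.81 : 100.00 : 74.34.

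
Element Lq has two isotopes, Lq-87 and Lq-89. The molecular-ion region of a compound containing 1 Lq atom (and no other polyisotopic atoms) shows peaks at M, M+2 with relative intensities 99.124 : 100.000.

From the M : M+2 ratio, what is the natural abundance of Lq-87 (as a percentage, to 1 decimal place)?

Write p for the Lq-87 fraction. I(M+2)/I(M) = [C(1,1)·p^0·(1−p)] / p^1 = 1·(1−p)/p = 100.000/99.124 = 1.0088
(1−p)/p = 1.0088/1 = 1.0088  ⇒  p = 1/(1 + 1.0088) = 0.4978
Lq-87: 49.8%, Lq-89: 50.2%.

49.8%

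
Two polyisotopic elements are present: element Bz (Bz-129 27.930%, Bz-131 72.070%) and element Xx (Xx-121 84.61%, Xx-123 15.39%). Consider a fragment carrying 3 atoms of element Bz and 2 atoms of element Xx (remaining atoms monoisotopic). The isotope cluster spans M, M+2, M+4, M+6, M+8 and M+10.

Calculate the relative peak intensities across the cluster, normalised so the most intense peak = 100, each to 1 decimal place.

Element Bz pattern (n=3): 0.02178777 : 0.16866216 : 0.43521237 : 0.3743377
Element Xx pattern (n=2): 0.71588521 : 0.26042958 : 0.02368521
Convolve the two distributions (both contribute in 2-u steps):
  M: 0.02178777×0.71588521 = 0.015598
  M+2: 0.02178777×0.26042958 + 0.16866216×0.71588521 = 0.126417
  M+4: 0.02178777×0.02368521 + 0.16866216×0.26042958 + 0.43521237×0.71588521 = 0.356003
  M+6: 0.16866216×0.02368521 + 0.43521237×0.26042958 + 0.3743377×0.71588521 = 0.385320
  M+8: 0.43521237×0.02368521 + 0.3743377×0.26042958 = 0.107797
  M+10: 0.3743377×0.02368521 = 0.008866
Scale to base peak (0.385320) = 100: 4.0 : 32.8 : 92.4 : 100.0 : 28.0 : 2.3

4.0 : 32.8 : 92.4 : 100.0 : 28.0 : 2.3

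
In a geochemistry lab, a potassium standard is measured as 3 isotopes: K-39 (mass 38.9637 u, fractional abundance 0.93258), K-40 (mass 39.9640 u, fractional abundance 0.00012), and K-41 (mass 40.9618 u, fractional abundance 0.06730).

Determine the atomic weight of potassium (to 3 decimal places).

Ar = Σ fᵢ·mᵢ = 0.93258 × 38.9637 + 0.00012 × 39.9640 + 0.06730 × 40.9618
= 36.33677 + 0.00480 + 2.75673 = 39.09830 u

39.098 u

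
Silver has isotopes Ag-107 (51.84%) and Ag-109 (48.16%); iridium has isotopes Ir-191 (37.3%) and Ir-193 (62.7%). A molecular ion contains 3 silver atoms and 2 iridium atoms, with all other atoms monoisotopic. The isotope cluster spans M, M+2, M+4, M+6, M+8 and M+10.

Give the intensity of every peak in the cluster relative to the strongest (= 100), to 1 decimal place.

Silver pattern (n=3): 0.13931407 : 0.38827347 : 0.36071085 : 0.11170161
Iridium pattern (n=2): 0.139129 : 0.467742 : 0.393129
Convolve the two distributions (both contribute in 2-u steps):
  M: 0.13931407×0.139129 = 0.019383
  M+2: 0.13931407×0.467742 + 0.38827347×0.139129 = 0.119183
  M+4: 0.13931407×0.393129 + 0.38827347×0.467742 + 0.36071085×0.139129 = 0.286566
  M+6: 0.38827347×0.393129 + 0.36071085×0.467742 + 0.11170161×0.139129 = 0.336902
  M+8: 0.36071085×0.393129 + 0.11170161×0.467742 = 0.194053
  M+10: 0.11170161×0.393129 = 0.043913
Scale to base peak (0.336902) = 100: 5.8 : 35.4 : 85.1 : 100.0 : 57.6 : 13.0

5.8 : 35.4 : 85.1 : 100.0 : 57.6 : 13.0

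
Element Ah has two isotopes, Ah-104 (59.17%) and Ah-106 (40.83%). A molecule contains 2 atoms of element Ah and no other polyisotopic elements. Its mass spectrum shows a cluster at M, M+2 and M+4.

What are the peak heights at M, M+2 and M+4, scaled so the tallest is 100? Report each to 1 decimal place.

72.5 : 100.0 : 34.5

Each Ah atom is independently Ah-104 (p = 0.5917) or Ah-106 (q = 0.4083); the cluster is the binomial expansion (p + q)^2.
P(M) = 0.5917^2 = 0.350109
P(M+2) = 2 × 0.5917^1 × 0.4083^1 = 0.483182
P(M+4) = 0.4083^2 = 0.166709
The M+2 peak is largest (0.483182); scaling to 100 gives 72.5 : 100.0 : 34.5.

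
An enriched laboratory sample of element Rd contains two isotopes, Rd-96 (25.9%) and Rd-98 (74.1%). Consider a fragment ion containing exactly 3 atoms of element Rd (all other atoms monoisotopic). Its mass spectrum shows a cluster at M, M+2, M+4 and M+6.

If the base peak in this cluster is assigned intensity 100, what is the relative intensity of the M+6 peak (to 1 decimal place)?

95.4

Term probabilities: M 0.0174, M+2 0.1491, M+4 0.4266, M+6 0.4069. Base peak = M+4.
P(M+4) = C(3,2) × 0.259^1 × 0.741^2 = 3 × 0.2590 × 0.549081 = 0.426636 (base)
P(M+6) = C(3,3) × 0.259^0 × 0.741^3 = 1 × 1.0000 × 0.40686902 = 0.406869
Relative intensity = 0.406869 / 0.426636 × 100 = 95.4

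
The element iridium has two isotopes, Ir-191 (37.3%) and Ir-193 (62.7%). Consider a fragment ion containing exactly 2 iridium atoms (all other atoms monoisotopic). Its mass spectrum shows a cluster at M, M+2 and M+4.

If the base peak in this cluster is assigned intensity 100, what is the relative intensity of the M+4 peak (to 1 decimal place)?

84.0

Term probabilities: M 0.1391, M+2 0.4677, M+4 0.3931. Base peak = M+2.
P(M+2) = C(2,1) × 0.373^1 × 0.627^1 = 2 × 0.3730 × 0.6270 = 0.467742 (base)
P(M+4) = C(2,2) × 0.373^0 × 0.627^2 = 1 × 1.0000 × 0.393129 = 0.393129
Relative intensity = 0.393129 / 0.467742 × 100 = 84.0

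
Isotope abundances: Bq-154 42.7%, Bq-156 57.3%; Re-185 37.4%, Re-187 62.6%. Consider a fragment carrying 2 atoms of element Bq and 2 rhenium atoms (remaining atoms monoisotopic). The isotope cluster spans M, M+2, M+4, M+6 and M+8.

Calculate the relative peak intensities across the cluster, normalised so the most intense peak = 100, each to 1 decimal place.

Element Bq pattern (n=2): 0.182329 : 0.489342 : 0.328329
Rhenium pattern (n=2): 0.139876 : 0.468248 : 0.391876
Convolve the two distributions (both contribute in 2-u steps):
  M: 0.182329×0.139876 = 0.025503
  M+2: 0.182329×0.468248 + 0.489342×0.139876 = 0.153822
  M+4: 0.182329×0.391876 + 0.489342×0.468248 + 0.328329×0.139876 = 0.346509
  M+6: 0.489342×0.391876 + 0.328329×0.468248 = 0.345501
  M+8: 0.328329×0.391876 = 0.128664
Scale to base peak (0.346509) = 100: 7.4 : 44.4 : 100.0 : 99.7 : 37.1

7.4 : 44.4 : 100.0 : 99.7 : 37.1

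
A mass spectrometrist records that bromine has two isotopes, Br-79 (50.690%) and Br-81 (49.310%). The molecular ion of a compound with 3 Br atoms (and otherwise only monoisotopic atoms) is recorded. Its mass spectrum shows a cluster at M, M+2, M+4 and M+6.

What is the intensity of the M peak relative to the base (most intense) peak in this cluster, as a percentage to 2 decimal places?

34.27%

Binomial terms of (0.50690 + 0.49310)^3: M 0.1302, M+2 0.3801, M+4 0.3698, M+6 0.1199 → M+2 is the base peak.
P(M+2) = C(3,1) × 0.50690^2 × 0.49310^1 = 3 × 0.25694761 × 0.4931 = 0.380103 (base)
P(M) = C(3,0) × 0.50690^3 × 0.49310^0 = 1 × 0.13024674 × 1.0000 = 0.130247
Relative intensity = 0.130247 / 0.380103 × 100 = 34.27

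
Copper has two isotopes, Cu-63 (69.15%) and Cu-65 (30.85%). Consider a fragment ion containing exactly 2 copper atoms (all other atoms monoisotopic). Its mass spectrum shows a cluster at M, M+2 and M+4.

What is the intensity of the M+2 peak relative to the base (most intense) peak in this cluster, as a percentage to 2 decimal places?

Binomial terms of (0.6915 + 0.3085)^2: M 0.4782, M+2 0.4267, M+4 0.0952 → M is the base peak.
P(M) = C(2,0) × 0.6915^2 × 0.3085^0 = 1 × 0.47817225 × 1.0000 = 0.478172 (base)
P(M+2) = C(2,1) × 0.6915^1 × 0.3085^1 = 2 × 0.6915 × 0.3085 = 0.426656
Relative intensity = 0.426656 / 0.478172 × 100 = 89.23

89.23%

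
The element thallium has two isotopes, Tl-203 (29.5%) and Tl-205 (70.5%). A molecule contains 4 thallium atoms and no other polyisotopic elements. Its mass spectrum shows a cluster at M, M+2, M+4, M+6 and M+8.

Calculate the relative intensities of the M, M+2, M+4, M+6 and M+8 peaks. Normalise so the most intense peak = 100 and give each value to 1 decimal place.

1.8 : 17.5 : 62.8 : 100.0 : 59.7

Expanding (0.295 + 0.705)^4:
P(M) = 0.295^4 = 0.007573
P(M+2) = 4 × 0.295^3 × 0.705^1 = 0.072396
P(M+4) = 6 × 0.295^2 × 0.705^2 = 0.259522
P(M+6) = 4 × 0.295^1 × 0.705^3 = 0.413475
P(M+8) = 0.705^4 = 0.247034
The M+6 peak is largest (0.413475); scaling to 100 gives 1.8 : 17.5 : 62.8 : 100.0 : 59.7.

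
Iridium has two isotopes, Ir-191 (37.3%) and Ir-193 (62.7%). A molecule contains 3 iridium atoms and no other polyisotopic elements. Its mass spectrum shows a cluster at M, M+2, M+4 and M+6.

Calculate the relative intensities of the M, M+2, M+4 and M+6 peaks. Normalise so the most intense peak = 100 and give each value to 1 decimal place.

11.8 : 59.5 : 100.0 : 56.0

The 3 Ir atoms are independent, so intensities follow the terms of (0.373 + 0.627)^3.
P(M) = 0.373^3 = 0.051895
P(M+2) = 3 × 0.373^2 × 0.627^1 = 0.261702
P(M+4) = 3 × 0.373^1 × 0.627^2 = 0.439911
P(M+6) = 0.627^3 = 0.246492
The M+4 peak is largest (0.439911); scaling to 100 gives 11.8 : 59.5 : 100.0 : 56.0.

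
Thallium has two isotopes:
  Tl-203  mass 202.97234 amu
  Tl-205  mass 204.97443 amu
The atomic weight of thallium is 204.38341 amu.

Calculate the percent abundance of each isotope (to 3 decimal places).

Tl-203: 29.520%, Tl-205: 70.480%

With x = fraction of Tl-203 (so Tl-205 is 1 − x):
202.97234·x + 204.97443·(1 − x) = 204.38341
(202.97234 − 204.97443)·x = 204.38341 − 204.97443
x = -0.59102 / -2.00209 = 0.29520 → 29.520% Tl-203, 70.480% Tl-205.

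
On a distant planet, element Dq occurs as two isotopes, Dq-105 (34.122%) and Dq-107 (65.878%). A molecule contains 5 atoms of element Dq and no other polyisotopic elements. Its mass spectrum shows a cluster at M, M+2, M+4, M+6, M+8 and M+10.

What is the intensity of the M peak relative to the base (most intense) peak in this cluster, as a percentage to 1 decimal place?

1.4%

(0.34122 + 0.65878)^5 gives M 0.0046, M+2 0.0447, M+4 0.1724, M+6 0.3329, M+8 0.3213, M+10 0.1241; the largest is M+6.
P(M+6) = C(5,3) × 0.34122^2 × 0.65878^3 = 10 × 0.11643109 × 0.28590465 = 0.332882 (base)
P(M) = C(5,0) × 0.34122^5 × 0.65878^0 = 1 × 0.00462565 × 1.0000 = 0.004626
Relative intensity = 0.004626 / 0.332882 × 100 = 1.4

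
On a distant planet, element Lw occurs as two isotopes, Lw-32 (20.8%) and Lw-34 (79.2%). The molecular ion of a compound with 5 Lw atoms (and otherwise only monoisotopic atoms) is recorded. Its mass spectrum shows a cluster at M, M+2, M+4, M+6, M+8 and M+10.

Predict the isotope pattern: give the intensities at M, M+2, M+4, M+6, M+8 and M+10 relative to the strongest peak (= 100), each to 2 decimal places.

0.10 : 1.81 : 13.79 : 52.53 : 100.00 : 76.15

The 5 Lw atoms are independent, so intensities follow the terms of (0.208 + 0.792)^5.
P(M) = 0.208^5 = 0.000389
P(M+2) = 5 × 0.208^4 × 0.792^1 = 0.007412
P(M+4) = 10 × 0.208^3 × 0.792^2 = 0.056447
P(M+6) = 10 × 0.208^2 × 0.792^3 = 0.214933
P(M+8) = 5 × 0.208^1 × 0.792^4 = 0.409199
P(M+10) = 0.792^5 = 0.311620
The M+8 peak is largest (0.409199); scaling to 100 gives 0.10 : 1.81 : 13.79 : 52.53 : 100.00 : 76.15.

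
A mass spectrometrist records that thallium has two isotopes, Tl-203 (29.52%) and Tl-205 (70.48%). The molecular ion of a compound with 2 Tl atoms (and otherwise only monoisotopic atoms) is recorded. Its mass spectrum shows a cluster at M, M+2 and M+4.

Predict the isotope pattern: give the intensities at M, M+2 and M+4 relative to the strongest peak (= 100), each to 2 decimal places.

17.54 : 83.77 : 100.00

Expanding (0.2952 + 0.7048)^2:
P(M) = 0.2952^2 = 0.087143
P(M+2) = 2 × 0.2952^1 × 0.7048^1 = 0.416114
P(M+4) = 0.7048^2 = 0.496743
The M+4 peak is largest (0.496743); scaling to 100 gives 17.54 : 83.77 : 100.00.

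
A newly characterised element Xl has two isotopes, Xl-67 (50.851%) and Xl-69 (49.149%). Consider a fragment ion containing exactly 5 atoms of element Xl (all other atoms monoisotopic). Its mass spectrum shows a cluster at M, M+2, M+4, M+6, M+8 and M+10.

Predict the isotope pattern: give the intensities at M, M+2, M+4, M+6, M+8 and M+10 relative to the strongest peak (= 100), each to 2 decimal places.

10.70 : 51.73 : 100.00 : 96.65 : 46.71 : 9.03

Expanding (0.50851 + 0.49149)^5:
P(M) = 0.50851^5 = 0.034001
P(M+2) = 5 × 0.50851^4 × 0.49149^1 = 0.164317
P(M+4) = 10 × 0.50851^3 × 0.49149^2 = 0.317635
P(M+6) = 10 × 0.50851^2 × 0.49149^3 = 0.307003
P(M+8) = 5 × 0.50851^1 × 0.49149^4 = 0.148364
P(M+10) = 0.49149^5 = 0.028680
The M+4 peak is largest (0.317635); scaling to 100 gives 10.70 : 51.73 : 100.00 : 96.65 : 46.71 : 9.03.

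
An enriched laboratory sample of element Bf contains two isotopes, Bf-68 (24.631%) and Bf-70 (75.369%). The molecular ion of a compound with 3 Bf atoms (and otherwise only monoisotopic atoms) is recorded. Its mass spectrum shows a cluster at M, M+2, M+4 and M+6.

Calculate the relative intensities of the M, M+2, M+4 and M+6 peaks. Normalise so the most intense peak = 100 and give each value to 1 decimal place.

3.5 : 32.0 : 98.0 : 100.0

The 3 Bf atoms are independent, so intensities follow the terms of (0.24631 + 0.75369)^3.
P(M) = 0.24631^3 = 0.014943
P(M+2) = 3 × 0.24631^2 × 0.75369^1 = 0.137176
P(M+4) = 3 × 0.24631^1 × 0.75369^2 = 0.419748
P(M+6) = 0.75369^3 = 0.428133
The M+6 peak is largest (0.428133); scaling to 100 gives 3.5 : 32.0 : 98.0 : 100.0.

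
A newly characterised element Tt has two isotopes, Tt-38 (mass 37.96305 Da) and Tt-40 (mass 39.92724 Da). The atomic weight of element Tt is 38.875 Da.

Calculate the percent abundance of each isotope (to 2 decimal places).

Tt-38: 53.57%, Tt-40: 46.43%

Let x be the fractional abundance of Tt-38; then Tt-40 has abundance 1 − x.
37.96305·x + 39.92724·(1 − x) = 38.875
(37.96305 − 39.92724)·x = 38.875 − 39.92724
x = -1.05224 / -1.96419 = 0.53571 → 53.57% Tt-38, 46.43% Tt-40.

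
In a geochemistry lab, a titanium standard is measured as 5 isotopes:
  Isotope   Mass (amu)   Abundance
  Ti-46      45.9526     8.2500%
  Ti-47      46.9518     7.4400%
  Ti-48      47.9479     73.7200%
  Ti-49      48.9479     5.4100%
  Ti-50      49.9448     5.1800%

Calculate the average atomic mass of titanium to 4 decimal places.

47.8667 amu

Ar = Σ fᵢ·mᵢ = 0.082500 × 45.9526 + 0.074400 × 46.9518 + 0.737200 × 47.9479 + 0.054100 × 48.9479 + 0.051800 × 49.9448
= 3.79109 + 3.49321 + 35.34719 + 2.64808 + 2.58714 = 47.86671 amu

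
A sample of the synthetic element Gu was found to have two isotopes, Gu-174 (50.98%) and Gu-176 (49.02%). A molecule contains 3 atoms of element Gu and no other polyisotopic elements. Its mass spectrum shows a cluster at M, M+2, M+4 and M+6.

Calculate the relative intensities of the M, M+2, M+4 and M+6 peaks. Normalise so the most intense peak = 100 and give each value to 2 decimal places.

The 3 Gu atoms are independent, so intensities follow the terms of (0.5098 + 0.4902)^3.
P(M) = 0.5098^3 = 0.132495
P(M+2) = 3 × 0.5098^2 × 0.4902^1 = 0.382203
P(M+4) = 3 × 0.5098^1 × 0.4902^2 = 0.367509
P(M+6) = 0.4902^3 = 0.117793
The M+2 peak is largest (0.382203); scaling to 100 gives 34.67 : 100.00 : 96.16 : 30.82.

34.67 : 100.00 : 96.16 : 30.82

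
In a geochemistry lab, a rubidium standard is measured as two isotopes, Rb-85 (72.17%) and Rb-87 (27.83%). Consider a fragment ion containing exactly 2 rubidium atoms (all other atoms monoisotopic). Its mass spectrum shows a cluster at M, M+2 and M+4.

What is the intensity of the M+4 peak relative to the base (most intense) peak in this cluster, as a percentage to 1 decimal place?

(0.7217 + 0.2783)^2 gives M 0.5209, M+2 0.4017, M+4 0.0775; the largest is M.
P(M) = C(2,0) × 0.7217^2 × 0.2783^0 = 1 × 0.52085089 × 1.0000 = 0.520851 (base)
P(M+4) = C(2,2) × 0.7217^0 × 0.2783^2 = 1 × 1.0000 × 0.07745089 = 0.077451
Relative intensity = 0.077451 / 0.520851 × 100 = 14.9

14.9%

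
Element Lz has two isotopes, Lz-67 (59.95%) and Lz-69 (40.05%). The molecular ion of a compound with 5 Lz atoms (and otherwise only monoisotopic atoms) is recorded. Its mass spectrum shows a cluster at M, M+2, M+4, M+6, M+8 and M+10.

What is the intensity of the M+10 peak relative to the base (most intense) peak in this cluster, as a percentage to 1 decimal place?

3.0%

Binomial terms of (0.5995 + 0.4005)^5: M 0.0774, M+2 0.2587, M+4 0.3456, M+6 0.2309, M+8 0.0771, M+10 0.0103 → M+4 is the base peak.
P(M+4) = C(5,2) × 0.5995^3 × 0.4005^2 = 10 × 0.21546045 × 0.16040025 = 0.345599 (base)
P(M+10) = C(5,5) × 0.5995^0 × 0.4005^5 = 1 × 1.0000 × 0.01030416 = 0.010304
Relative intensity = 0.010304 / 0.345599 × 100 = 3.0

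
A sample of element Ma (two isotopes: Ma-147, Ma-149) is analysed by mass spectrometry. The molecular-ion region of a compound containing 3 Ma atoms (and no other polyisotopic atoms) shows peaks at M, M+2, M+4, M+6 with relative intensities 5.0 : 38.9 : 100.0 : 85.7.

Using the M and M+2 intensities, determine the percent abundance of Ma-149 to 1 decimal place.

72.2%

If p is the fraction of Ma that is Ma-147, then I(M+2)/I(M) = [C(3,1)·p^2·(1−p)] / p^3 = 3·(1−p)/p = 38.9/5.0 = 7.7800
(1−p)/p = 7.7800/3 = 2.5933  ⇒  p = 1/(1 + 2.5933) = 0.2783
Ma-147: 27.8%, Ma-149: 72.2%.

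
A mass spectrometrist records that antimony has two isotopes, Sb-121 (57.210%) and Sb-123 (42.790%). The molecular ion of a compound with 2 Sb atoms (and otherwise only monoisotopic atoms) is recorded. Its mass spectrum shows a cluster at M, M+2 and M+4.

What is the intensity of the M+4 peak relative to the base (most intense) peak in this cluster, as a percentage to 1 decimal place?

37.4%

Binomial terms of (0.57210 + 0.42790)^2: M 0.3273, M+2 0.4896, M+4 0.1831 → M+2 is the base peak.
P(M+2) = C(2,1) × 0.57210^1 × 0.42790^1 = 2 × 0.5721 × 0.4279 = 0.489603 (base)
P(M+4) = C(2,2) × 0.57210^0 × 0.42790^2 = 1 × 1.0000 × 0.18309841 = 0.183098
Relative intensity = 0.183098 / 0.489603 × 100 = 37.4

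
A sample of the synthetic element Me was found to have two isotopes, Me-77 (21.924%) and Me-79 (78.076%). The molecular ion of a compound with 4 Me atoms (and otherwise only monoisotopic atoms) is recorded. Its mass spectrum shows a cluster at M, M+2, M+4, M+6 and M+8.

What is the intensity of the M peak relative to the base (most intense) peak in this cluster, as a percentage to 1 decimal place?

0.6%

(0.21924 + 0.78076)^4 gives M 0.0023, M+2 0.0329, M+4 0.1758, M+6 0.4174, M+8 0.3716; the largest is M+6.
P(M+6) = C(4,3) × 0.21924^1 × 0.78076^3 = 4 × 0.21924 × 0.4759405 = 0.417381 (base)
P(M) = C(4,0) × 0.21924^4 × 0.78076^0 = 1 × 0.00231036 × 1.0000 = 0.002310
Relative intensity = 0.002310 / 0.417381 × 100 = 0.6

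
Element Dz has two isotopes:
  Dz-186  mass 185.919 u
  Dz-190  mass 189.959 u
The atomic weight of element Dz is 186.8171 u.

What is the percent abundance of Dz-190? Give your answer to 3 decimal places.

22.230%

Writing the weighted mean with unknown fraction x of Dz-186:
185.919·x + 189.959·(1 − x) = 186.8171
(185.919 − 189.959)·x = 186.8171 − 189.959
x = -3.1419 / -4.040 = 0.77770 → 77.770% Dz-186, 22.230% Dz-190.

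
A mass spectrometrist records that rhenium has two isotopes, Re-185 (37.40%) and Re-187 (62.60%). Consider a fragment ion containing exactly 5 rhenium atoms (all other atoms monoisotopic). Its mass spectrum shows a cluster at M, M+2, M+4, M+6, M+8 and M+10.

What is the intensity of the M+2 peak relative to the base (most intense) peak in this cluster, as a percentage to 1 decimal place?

17.8%

Term probabilities: M 0.0073, M+2 0.0612, M+4 0.2050, M+6 0.3431, M+8 0.2872, M+10 0.0961. Base peak = M+6.
P(M+6) = C(5,3) × 0.3740^2 × 0.6260^3 = 10 × 0.139876 × 0.24531438 = 0.343136 (base)
P(M+2) = C(5,1) × 0.3740^4 × 0.6260^1 = 5 × 0.0195653 × 0.6260 = 0.061239
Relative intensity = 0.061239 / 0.343136 × 100 = 17.8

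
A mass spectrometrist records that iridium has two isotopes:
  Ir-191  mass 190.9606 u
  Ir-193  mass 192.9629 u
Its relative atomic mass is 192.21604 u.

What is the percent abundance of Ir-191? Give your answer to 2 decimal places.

Writing the weighted mean with unknown fraction x of Ir-191:
190.9606·x + 192.9629·(1 − x) = 192.21604
(190.9606 − 192.9629)·x = 192.21604 − 192.9629
x = -0.74686 / -2.0023 = 0.37300 → 37.30% Ir-191, 62.70% Ir-193.

37.30%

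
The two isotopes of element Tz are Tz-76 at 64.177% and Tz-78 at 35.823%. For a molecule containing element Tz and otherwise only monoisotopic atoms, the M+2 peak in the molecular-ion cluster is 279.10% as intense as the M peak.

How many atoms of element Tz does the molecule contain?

The M+2/M ratio from n Tz atoms is n · q/p = n · 0.35823/0.64177.
n = 2.7910 × 0.64177/0.35823 = 5.00 ≈ 5

5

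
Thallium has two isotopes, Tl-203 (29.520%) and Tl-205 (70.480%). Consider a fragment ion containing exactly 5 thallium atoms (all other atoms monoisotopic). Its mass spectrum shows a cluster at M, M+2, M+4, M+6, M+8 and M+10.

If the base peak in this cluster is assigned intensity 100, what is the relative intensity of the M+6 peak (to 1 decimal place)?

83.8

Binomial terms of (0.29520 + 0.70480)^5: M 0.0022, M+2 0.0268, M+4 0.1278, M+6 0.3051, M+8 0.3642, M+10 0.1739 → M+8 is the base peak.
P(M+8) = C(5,4) × 0.29520^1 × 0.70480^4 = 5 × 0.2952 × 0.24675365 = 0.364208 (base)
P(M+6) = C(5,3) × 0.29520^2 × 0.70480^3 = 10 × 0.08714304 × 0.35010449 = 0.305092
Relative intensity = 0.305092 / 0.364208 × 100 = 83.8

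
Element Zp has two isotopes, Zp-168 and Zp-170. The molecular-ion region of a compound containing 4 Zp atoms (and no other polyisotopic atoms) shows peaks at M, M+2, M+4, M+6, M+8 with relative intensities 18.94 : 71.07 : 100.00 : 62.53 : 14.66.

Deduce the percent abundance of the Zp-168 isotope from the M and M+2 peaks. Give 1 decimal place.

51.6%

Write p for the Zp-168 fraction. I(M+2)/I(M) = [C(4,1)·p^3·(1−p)] / p^4 = 4·(1−p)/p = 71.07/18.94 = 3.7524
(1−p)/p = 3.7524/4 = 0.9381  ⇒  p = 1/(1 + 0.9381) = 0.5160
Zp-168: 51.6%, Zp-170: 48.4%.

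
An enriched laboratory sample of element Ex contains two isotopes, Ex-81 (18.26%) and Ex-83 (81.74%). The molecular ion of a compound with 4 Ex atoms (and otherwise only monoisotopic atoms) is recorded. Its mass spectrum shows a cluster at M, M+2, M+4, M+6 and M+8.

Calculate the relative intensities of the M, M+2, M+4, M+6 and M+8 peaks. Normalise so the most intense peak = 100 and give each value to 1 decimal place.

Each Ex atom is independently Ex-81 (p = 0.1826) or Ex-83 (q = 0.8174); the cluster is the binomial expansion (p + q)^4.
P(M) = 0.1826^4 = 0.001112
P(M+2) = 4 × 0.1826^3 × 0.8174^1 = 0.019907
P(M+4) = 6 × 0.1826^2 × 0.8174^2 = 0.133666
P(M+6) = 4 × 0.1826^1 × 0.8174^3 = 0.398901
P(M+8) = 0.8174^4 = 0.446415
The M+8 peak is largest (0.446415); scaling to 100 gives 0.2 : 4.5 : 29.9 : 89.4 : 100.0.

0.2 : 4.5 : 29.9 : 89.4 : 100.0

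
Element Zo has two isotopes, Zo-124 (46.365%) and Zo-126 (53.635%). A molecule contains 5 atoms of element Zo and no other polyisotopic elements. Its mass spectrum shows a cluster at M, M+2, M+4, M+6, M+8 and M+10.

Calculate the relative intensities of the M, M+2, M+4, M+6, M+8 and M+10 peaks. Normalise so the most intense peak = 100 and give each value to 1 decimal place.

Expanding (0.46365 + 0.53635)^5:
P(M) = 0.46365^5 = 0.021427
P(M+2) = 5 × 0.46365^4 × 0.53635^1 = 0.123931
P(M+4) = 10 × 0.46365^3 × 0.53635^2 = 0.286726
P(M+6) = 10 × 0.46365^2 × 0.53635^3 = 0.331685
P(M+8) = 5 × 0.46365^1 × 0.53635^4 = 0.191846
P(M+10) = 0.53635^5 = 0.044386
The M+6 peak is largest (0.331685); scaling to 100 gives 6.5 : 37.4 : 86.4 : 100.0 : 57.8 : 13.4.

6.5 : 37.4 : 86.4 : 100.0 : 57.8 : 13.4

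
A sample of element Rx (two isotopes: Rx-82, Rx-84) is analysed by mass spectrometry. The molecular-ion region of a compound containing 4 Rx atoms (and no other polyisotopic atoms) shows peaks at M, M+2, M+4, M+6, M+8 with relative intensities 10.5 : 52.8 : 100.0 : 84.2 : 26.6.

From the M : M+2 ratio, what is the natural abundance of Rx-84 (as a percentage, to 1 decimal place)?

55.7%

Let p = fractional abundance of Rx-82. I(M+2)/I(M) = [C(4,1)·p^3·(1−p)] / p^4 = 4·(1−p)/p = 52.8/10.5 = 5.0286
(1−p)/p = 5.0286/4 = 1.2571  ⇒  p = 1/(1 + 1.2571) = 0.4430
Rx-82: 44.3%, Rx-84: 55.7%.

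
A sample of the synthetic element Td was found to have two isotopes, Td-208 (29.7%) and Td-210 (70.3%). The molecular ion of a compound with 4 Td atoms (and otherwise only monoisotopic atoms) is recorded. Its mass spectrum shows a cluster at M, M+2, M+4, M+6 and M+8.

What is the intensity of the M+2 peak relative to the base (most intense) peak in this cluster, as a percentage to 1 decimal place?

17.8%

Binomial terms of (0.297 + 0.703)^4: M 0.0078, M+2 0.0737, M+4 0.2616, M+6 0.4127, M+8 0.2442 → M+6 is the base peak.
P(M+6) = C(4,3) × 0.297^1 × 0.703^3 = 4 × 0.2970 × 0.34742893 = 0.412746 (base)
P(M+2) = C(4,1) × 0.297^3 × 0.703^1 = 4 × 0.02619807 × 0.7030 = 0.073669
Relative intensity = 0.073669 / 0.412746 × 100 = 17.8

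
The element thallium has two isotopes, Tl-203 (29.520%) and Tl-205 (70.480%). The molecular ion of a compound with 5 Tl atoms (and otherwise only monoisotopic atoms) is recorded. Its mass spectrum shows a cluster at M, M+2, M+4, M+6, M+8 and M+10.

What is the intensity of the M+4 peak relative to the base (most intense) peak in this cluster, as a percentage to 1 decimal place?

Binomial terms of (0.29520 + 0.70480)^5: M 0.0022, M+2 0.0268, M+4 0.1278, M+6 0.3051, M+8 0.3642, M+10 0.1739 → M+8 is the base peak.
P(M+8) = C(5,4) × 0.29520^1 × 0.70480^4 = 5 × 0.2952 × 0.24675365 = 0.364208 (base)
P(M+4) = C(5,2) × 0.29520^3 × 0.70480^2 = 10 × 0.02572463 × 0.49674304 = 0.127785
Relative intensity = 0.127785 / 0.364208 × 100 = 35.1

35.1%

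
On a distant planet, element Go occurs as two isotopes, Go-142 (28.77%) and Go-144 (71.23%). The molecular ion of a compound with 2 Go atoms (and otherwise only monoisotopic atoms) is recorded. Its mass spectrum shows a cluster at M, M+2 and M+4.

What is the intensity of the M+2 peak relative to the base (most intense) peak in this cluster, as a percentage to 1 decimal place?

Term probabilities: M 0.0828, M+2 0.4099, M+4 0.5074. Base peak = M+4.
P(M+4) = C(2,2) × 0.2877^0 × 0.7123^2 = 1 × 1.0000 × 0.50737129 = 0.507371 (base)
P(M+2) = C(2,1) × 0.2877^1 × 0.7123^1 = 2 × 0.2877 × 0.7123 = 0.409857
Relative intensity = 0.409857 / 0.507371 × 100 = 80.8

80.8%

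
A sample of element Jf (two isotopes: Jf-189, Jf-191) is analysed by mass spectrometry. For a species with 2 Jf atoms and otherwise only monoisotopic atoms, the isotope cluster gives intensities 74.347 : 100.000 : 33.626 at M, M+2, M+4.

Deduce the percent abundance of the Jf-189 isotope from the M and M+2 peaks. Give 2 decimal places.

59.79%

Let p = fractional abundance of Jf-189. I(M+2)/I(M) = [C(2,1)·p^1·(1−p)] / p^2 = 2·(1−p)/p = 100.000/74.347 = 1.3450
(1−p)/p = 1.3450/2 = 0.6725  ⇒  p = 1/(1 + 0.6725) = 0.5979
Jf-189: 59.79%, Jf-191: 40.21%.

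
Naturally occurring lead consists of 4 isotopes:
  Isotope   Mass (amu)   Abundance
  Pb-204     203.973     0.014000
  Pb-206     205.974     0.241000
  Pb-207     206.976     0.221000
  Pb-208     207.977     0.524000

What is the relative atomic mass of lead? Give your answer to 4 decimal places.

The abundance-weighted mean is 0.014000 × 203.973 + 0.241000 × 205.974 + 0.221000 × 206.976 + 0.524000 × 207.977
= 2.85562 + 49.63973 + 45.74170 + 108.97995 = 207.21700 amu

207.2170 amu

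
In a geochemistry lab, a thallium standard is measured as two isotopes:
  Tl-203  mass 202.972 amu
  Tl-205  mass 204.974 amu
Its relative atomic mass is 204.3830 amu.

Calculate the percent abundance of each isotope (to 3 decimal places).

Let x be the fractional abundance of Tl-203; then Tl-205 has abundance 1 − x.
202.972·x + 204.974·(1 − x) = 204.3830
(202.972 − 204.974)·x = 204.3830 − 204.974
x = -0.5910 / -2.002 = 0.29520 → 29.520% Tl-203, 70.480% Tl-205.

Tl-203: 29.520%, Tl-205: 70.480%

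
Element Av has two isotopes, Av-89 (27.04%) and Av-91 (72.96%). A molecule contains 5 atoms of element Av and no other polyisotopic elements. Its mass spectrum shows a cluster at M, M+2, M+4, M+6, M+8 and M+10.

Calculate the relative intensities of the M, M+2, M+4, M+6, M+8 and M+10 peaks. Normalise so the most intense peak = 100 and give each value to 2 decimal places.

Expanding (0.2704 + 0.7296)^5:
P(M) = 0.2704^5 = 0.001446
P(M+2) = 5 × 0.2704^4 × 0.7296^1 = 0.019502
P(M+4) = 10 × 0.2704^3 × 0.7296^2 = 0.105242
P(M+6) = 10 × 0.2704^2 × 0.7296^3 = 0.283967
P(M+8) = 5 × 0.2704^1 × 0.7296^4 = 0.383103
P(M+10) = 0.7296^5 = 0.206740
The M+8 peak is largest (0.383103); scaling to 100 gives 0.38 : 5.09 : 27.47 : 74.12 : 100.00 : 53.96.

0.38 : 5.09 : 27.47 : 74.12 : 100.00 : 53.96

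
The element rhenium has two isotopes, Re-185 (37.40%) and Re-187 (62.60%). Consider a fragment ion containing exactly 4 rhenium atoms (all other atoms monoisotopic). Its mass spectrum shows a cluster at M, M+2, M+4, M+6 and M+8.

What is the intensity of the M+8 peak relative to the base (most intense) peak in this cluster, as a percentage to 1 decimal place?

41.8%

Term probabilities: M 0.0196, M+2 0.1310, M+4 0.3289, M+6 0.3670, M+8 0.1536. Base peak = M+6.
P(M+6) = C(4,3) × 0.3740^1 × 0.6260^3 = 4 × 0.3740 × 0.24531438 = 0.366990 (base)
P(M+8) = C(4,4) × 0.3740^0 × 0.6260^4 = 1 × 1.0000 × 0.1535668 = 0.153567
Relative intensity = 0.153567 / 0.366990 × 100 = 41.8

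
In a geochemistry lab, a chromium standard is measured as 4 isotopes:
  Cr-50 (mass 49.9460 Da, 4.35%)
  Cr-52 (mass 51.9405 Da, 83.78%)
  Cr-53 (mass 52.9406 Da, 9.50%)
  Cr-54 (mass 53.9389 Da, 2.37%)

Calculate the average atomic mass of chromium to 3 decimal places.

Weight each isotope mass by its fractional abundance: 0.0435 × 49.9460 + 0.8378 × 51.9405 + 0.0950 × 52.9406 + 0.0237 × 53.9389
= 2.17265 + 43.51575 + 5.02936 + 1.27835 = 51.99611 Da

51.996 Da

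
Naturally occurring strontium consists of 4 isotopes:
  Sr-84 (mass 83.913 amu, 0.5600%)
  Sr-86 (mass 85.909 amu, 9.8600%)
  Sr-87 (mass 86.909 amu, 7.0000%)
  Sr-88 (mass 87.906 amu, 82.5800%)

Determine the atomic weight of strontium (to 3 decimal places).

Weight each isotope mass by its fractional abundance: 0.005600 × 83.913 + 0.098600 × 85.909 + 0.070000 × 86.909 + 0.825800 × 87.906
= 0.4699 + 8.4706 + 6.0836 + 72.5928 = 87.6169 amu

87.617 amu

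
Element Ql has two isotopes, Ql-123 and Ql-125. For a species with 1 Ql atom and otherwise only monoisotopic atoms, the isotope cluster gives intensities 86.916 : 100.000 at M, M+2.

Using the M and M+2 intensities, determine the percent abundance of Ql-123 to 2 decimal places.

Let p = fractional abundance of Ql-123. I(M+2)/I(M) = [C(1,1)·p^0·(1−p)] / p^1 = 1·(1−p)/p = 100.000/86.916 = 1.1505
(1−p)/p = 1.1505/1 = 1.1505  ⇒  p = 1/(1 + 1.1505) = 0.4650
Ql-123: 46.50%, Ql-125: 53.50%.

46.50%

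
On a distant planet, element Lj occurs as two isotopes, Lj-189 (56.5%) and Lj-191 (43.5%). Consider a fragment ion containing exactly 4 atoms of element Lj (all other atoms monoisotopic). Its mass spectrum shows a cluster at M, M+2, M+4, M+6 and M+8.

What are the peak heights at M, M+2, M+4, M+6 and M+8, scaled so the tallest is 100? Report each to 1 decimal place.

The 4 Lj atoms are independent, so intensities follow the terms of (0.565 + 0.435)^4.
P(M) = 0.565^4 = 0.101905
P(M+2) = 4 × 0.565^3 × 0.435^1 = 0.313830
P(M+4) = 6 × 0.565^2 × 0.435^2 = 0.362432
P(M+6) = 4 × 0.565^1 × 0.435^3 = 0.186027
P(M+8) = 0.435^4 = 0.035806
The M+4 peak is largest (0.362432); scaling to 100 gives 28.1 : 86.6 : 100.0 : 51.3 : 9.9.

28.1 : 86.6 : 100.0 : 51.3 : 9.9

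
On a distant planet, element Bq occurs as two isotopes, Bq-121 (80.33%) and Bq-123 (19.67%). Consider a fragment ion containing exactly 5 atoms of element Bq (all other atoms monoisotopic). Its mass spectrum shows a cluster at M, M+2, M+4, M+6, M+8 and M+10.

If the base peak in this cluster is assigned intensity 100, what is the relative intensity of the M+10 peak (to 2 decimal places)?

0.07

Term probabilities: M 0.3345, M+2 0.4095, M+4 0.2006, M+6 0.0491, M+8 0.0060, M+10 0.0003. Base peak = M+2.
P(M+2) = C(5,1) × 0.8033^4 × 0.1967^1 = 5 × 0.41640033 × 0.1967 = 0.409530 (base)
P(M+10) = C(5,5) × 0.8033^0 × 0.1967^5 = 1 × 1.0000 × 0.00029446 = 0.000294
Relative intensity = 0.000294 / 0.409530 × 100 = 0.07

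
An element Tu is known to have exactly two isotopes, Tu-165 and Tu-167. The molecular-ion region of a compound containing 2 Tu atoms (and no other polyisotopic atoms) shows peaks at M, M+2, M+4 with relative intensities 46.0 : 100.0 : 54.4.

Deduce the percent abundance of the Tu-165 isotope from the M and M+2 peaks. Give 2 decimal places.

47.92%

Let p = fractional abundance of Tu-165. I(M+2)/I(M) = [C(2,1)·p^1·(1−p)] / p^2 = 2·(1−p)/p = 100.0/46.0 = 2.1739
(1−p)/p = 2.1739/2 = 1.0870  ⇒  p = 1/(1 + 1.0870) = 0.4792
Tu-165: 47.92%, Tu-167: 52.08%.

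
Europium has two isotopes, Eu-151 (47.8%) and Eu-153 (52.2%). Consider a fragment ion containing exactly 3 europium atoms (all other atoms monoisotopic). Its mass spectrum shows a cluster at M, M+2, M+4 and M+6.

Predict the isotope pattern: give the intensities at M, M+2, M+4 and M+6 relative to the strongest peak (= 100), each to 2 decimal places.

Each Eu atom is independently Eu-151 (p = 0.478) or Eu-153 (q = 0.522); the cluster is the binomial expansion (p + q)^3.
P(M) = 0.478^3 = 0.109215
P(M+2) = 3 × 0.478^2 × 0.522^1 = 0.357806
P(M+4) = 3 × 0.478^1 × 0.522^2 = 0.390742
P(M+6) = 0.522^3 = 0.142237
The M+4 peak is largest (0.390742); scaling to 100 gives 27.95 : 91.57 : 100.00 : 36.40.

27.95 : 91.57 : 100.00 : 36.40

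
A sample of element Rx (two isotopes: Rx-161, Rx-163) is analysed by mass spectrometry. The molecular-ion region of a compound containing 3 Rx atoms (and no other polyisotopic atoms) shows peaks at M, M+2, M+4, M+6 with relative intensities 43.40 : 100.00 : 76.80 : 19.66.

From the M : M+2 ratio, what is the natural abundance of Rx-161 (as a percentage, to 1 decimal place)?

Let p = fractional abundance of Rx-161. I(M+2)/I(M) = [C(3,1)·p^2·(1−p)] / p^3 = 3·(1−p)/p = 100.00/43.40 = 2.3041
(1−p)/p = 2.3041/3 = 0.7680  ⇒  p = 1/(1 + 0.7680) = 0.5656
Rx-161: 56.6%, Rx-163: 43.4%.

56.6%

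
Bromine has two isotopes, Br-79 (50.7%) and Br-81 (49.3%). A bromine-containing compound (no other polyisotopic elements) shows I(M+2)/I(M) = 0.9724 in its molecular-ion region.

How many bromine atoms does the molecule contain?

1

For n independent Br atoms, I(M+2)/I(M) = n · (abundance Br-81) / (abundance Br-79) = n · 0.493/0.507.
n = 0.9724 × 0.507/0.493 = 1.00 ≈ 1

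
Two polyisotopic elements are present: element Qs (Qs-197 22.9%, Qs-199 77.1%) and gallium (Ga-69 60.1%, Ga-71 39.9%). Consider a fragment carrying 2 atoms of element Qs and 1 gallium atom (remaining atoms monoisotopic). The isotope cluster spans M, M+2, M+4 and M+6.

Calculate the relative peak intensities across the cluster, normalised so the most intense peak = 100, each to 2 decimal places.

Element Qs pattern (n=2): 0.052441 : 0.353118 : 0.594441
Gallium pattern (n=1): 0.6010 : 0.3990
Convolve the two distributions (both contribute in 2-u steps):
  M: 0.052441×0.6010 = 0.031517
  M+2: 0.052441×0.3990 + 0.353118×0.6010 = 0.233148
  M+4: 0.353118×0.3990 + 0.594441×0.6010 = 0.498153
  M+6: 0.594441×0.3990 = 0.237182
Scale to base peak (0.498153) = 100: 6.33 : 46.80 : 100.00 : 47.61

6.33 : 46.80 : 100.00 : 47.61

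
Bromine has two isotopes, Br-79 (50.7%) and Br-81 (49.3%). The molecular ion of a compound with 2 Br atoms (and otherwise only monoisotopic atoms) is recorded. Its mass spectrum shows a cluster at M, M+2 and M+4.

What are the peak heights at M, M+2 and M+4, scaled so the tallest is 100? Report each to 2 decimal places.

The 2 Br atoms are independent, so intensities follow the terms of (0.507 + 0.493)^2.
P(M) = 0.507^2 = 0.257049
P(M+2) = 2 × 0.507^1 × 0.493^1 = 0.499902
P(M+4) = 0.493^2 = 0.243049
The M+2 peak is largest (0.499902); scaling to 100 gives 51.42 : 100.00 : 48.62.

51.42 : 100.00 : 48.62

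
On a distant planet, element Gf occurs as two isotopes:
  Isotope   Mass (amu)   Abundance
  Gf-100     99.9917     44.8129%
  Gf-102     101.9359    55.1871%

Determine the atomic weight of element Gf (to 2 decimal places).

Average mass = Σ (abundance × isotope mass) = 0.448129 × 99.9917 + 0.551871 × 101.9359
= 44.80918 + 56.25547 = 101.06465 amu

101.06 amu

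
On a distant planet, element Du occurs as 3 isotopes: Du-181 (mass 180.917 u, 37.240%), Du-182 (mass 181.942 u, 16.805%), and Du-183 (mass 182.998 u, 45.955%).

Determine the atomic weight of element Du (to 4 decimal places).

182.0456 u

Average mass = Σ (abundance × isotope mass) = 0.37240 × 180.917 + 0.16805 × 181.942 + 0.45955 × 182.998
= 67.37349 + 30.57535 + 84.09673 = 182.04557 u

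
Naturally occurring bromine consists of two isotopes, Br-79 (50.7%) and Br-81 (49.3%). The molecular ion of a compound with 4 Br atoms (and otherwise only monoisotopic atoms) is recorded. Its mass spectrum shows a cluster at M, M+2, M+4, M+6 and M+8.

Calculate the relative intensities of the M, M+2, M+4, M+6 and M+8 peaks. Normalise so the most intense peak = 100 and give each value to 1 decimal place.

Expanding (0.507 + 0.493)^4:
P(M) = 0.507^4 = 0.066074
P(M+2) = 4 × 0.507^3 × 0.493^1 = 0.256999
P(M+4) = 6 × 0.507^2 × 0.493^2 = 0.374853
P(M+6) = 4 × 0.507^1 × 0.493^3 = 0.243001
P(M+8) = 0.493^4 = 0.059073
The M+4 peak is largest (0.374853); scaling to 100 gives 17.6 : 68.6 : 100.0 : 64.8 : 15.8.

17.6 : 68.6 : 100.0 : 64.8 : 15.8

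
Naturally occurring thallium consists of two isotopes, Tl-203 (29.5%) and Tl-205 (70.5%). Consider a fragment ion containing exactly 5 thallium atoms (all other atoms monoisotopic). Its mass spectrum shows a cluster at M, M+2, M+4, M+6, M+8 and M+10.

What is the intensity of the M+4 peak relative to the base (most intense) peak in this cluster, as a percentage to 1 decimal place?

35.0%

Term probabilities: M 0.0022, M+2 0.0267, M+4 0.1276, M+6 0.3049, M+8 0.3644, M+10 0.1742. Base peak = M+8.
P(M+8) = C(5,4) × 0.295^1 × 0.705^4 = 5 × 0.2950 × 0.24703385 = 0.364375 (base)
P(M+4) = C(5,2) × 0.295^3 × 0.705^2 = 10 × 0.02567237 × 0.497025 = 0.127598
Relative intensity = 0.127598 / 0.364375 × 100 = 35.0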